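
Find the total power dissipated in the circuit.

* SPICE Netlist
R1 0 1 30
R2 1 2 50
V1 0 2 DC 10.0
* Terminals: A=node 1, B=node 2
Nodal analysis, taking node 2 as the 0 V reference.
Source V1 fixes V_0 = 10 V.
KCL at each unknown node (sum of currents leaving = 0; resistances in Ω):
  Node 1: (V_1 - 10)/30 + (V_1 - 0)/50 = 0
Collecting terms: 0.05333 × V_1 = 0.3333  =>  V_1 = 6.25 V
Power in each resistor, P = (ΔV)²/R:
  P_R1 = (10 - 6.25)²/30 = 0.4688 W
  P_R2 = (6.25 - 0)²/50 = 0.7812 W
P_total = P_R1 + P_R2 = 1.25 W

Final answer: 1.25 W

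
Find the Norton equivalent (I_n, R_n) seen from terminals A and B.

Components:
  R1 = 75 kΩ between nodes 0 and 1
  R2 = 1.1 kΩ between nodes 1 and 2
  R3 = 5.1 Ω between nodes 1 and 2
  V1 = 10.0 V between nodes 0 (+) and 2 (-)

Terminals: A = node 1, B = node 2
Find the Thévenin equivalent first; then I_n = V_th/R_th and R_n = R_th.
Step 1 — V_th is the open-circuit voltage V_A - V_B (nothing connected across the terminals).
Nodal analysis, taking node 2 as the 0 V reference.
Source V1 fixes V_0 = 10 V.
KCL at each unknown node (sum of currents leaving = 0; resistances in Ω):
  Node 1: (V_1 - 10)/75000 + (V_1 - 0)/1100 + (V_1 - 0)/5.1 = 0
Collecting terms: 0.197 × V_1 = 0.0001333  =>  V_1 = 0.0006768 V
V_th = V_1 - V_2 = 0.0006768 - 0 = 0.0006768 V
Step 2 — R_th: zero the source — replace V1 by a short circuit (node 2 merges into node 0) — and find the resistance seen between A (node 1) and B (node 0).
Reduce the network between node 1 (A) and node 0 (B) by series/parallel combination:
  Rp1 = R1 ‖ R2 ‖ R3 (parallel, all between nodes 0 and 1) = 1/(1/75000 + 1/1100 + 1/5.1) = 5.076 Ω
R_th = 5.076 Ω
I_n = V_th/R_th = 0.0006768/5.076 = 0.0001333 A, and R_n = R_th = 5.076 Ω

Final answer: I_n = 0.0001333 A, R_n = 5.076 Ω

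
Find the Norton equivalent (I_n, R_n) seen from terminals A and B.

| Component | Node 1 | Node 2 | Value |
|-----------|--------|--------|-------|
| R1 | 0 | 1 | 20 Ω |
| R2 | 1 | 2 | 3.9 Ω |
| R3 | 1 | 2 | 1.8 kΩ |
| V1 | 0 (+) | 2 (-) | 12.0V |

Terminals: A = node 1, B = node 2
Find the Thévenin equivalent first; then I_n = V_th/R_th and R_n = R_th.
Step 1 — V_th is the open-circuit voltage V_A - V_B (nothing connected across the terminals).
Nodal analysis, taking node 2 as the 0 V reference.
Source V1 fixes V_0 = 12 V.
KCL at each unknown node (sum of currents leaving = 0; resistances in Ω):
  Node 1: (V_1 - 12)/20 + (V_1 - 0)/3.9 + (V_1 - 0)/1800 = 0
Collecting terms: 0.307 × V_1 = 0.6  =>  V_1 = 1.955 V
V_th = V_1 - V_2 = 1.955 - 0 = 1.955 V
Step 2 — R_th: zero the source — replace V1 by a short circuit (node 2 merges into node 0) — and find the resistance seen between A (node 1) and B (node 0).
Reduce the network between node 1 (A) and node 0 (B) by series/parallel combination:
  Rp1 = R1 ‖ R2 ‖ R3 (parallel, all between nodes 0 and 1) = 1/(1/20 + 1/3.9 + 1/1800) = 3.258 Ω
R_th = 3.258 Ω
I_n = V_th/R_th = 1.955/3.258 = 0.6 A, and R_n = R_th = 3.258 Ω

Final answer: I_n = 0.6 A, R_n = 3.258 Ω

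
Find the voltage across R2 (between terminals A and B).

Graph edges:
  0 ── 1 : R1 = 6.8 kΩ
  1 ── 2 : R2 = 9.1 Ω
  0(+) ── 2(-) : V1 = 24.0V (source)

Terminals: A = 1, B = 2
R1 and R2 are in series across V1 (node 0 → node 1 → node 2), and the output A–B is taken across R2, so this is a voltage divider.
Series current: I = V1/(R1 + R2) = 24/(6800 + 9.1) = 24/6809 = 0.003525 A
V_R2 = I × R2 = V1 × R2/(R1 + R2) = 24 × 9.1/6809 = 0.03207 V

Final answer: 0.03207 V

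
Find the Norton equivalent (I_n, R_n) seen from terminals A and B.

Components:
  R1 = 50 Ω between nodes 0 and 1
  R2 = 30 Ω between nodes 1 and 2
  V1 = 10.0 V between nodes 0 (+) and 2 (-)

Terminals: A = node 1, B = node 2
Find the Thévenin equivalent first; then I_n = V_th/R_th and R_n = R_th.
Step 1 — V_th is the open-circuit voltage V_A - V_B (nothing connected across the terminals).
Nodal analysis, taking node 2 as the 0 V reference.
Source V1 fixes V_0 = 10 V.
KCL at each unknown node (sum of currents leaving = 0; resistances in Ω):
  Node 1: (V_1 - 10)/50 + (V_1 - 0)/30 = 0
Collecting terms: 0.05333 × V_1 = 0.2  =>  V_1 = 3.75 V
V_th = V_1 - V_2 = 3.75 - 0 = 3.75 V
Step 2 — R_th: zero the source — replace V1 by a short circuit (node 2 merges into node 0) — and find the resistance seen between A (node 1) and B (node 0).
Reduce the network between node 1 (A) and node 0 (B) by series/parallel combination:
  Rp1 = R1 ‖ R2 (parallel, both between nodes 0 and 1) = 1/(1/50 + 1/30) = 18.75 Ω
R_th = 18.75 Ω
I_n = V_th/R_th = 3.75/18.75 = 0.2 A, and R_n = R_th = 18.75 Ω

Final answer: I_n = 0.2 A, R_n = 18.75 Ω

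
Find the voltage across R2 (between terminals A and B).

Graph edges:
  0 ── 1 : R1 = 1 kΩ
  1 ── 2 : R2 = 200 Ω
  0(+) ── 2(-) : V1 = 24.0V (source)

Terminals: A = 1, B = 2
R1 and R2 are in series across V1 (node 0 → node 1 → node 2), and the output A–B is taken across R2, so this is a voltage divider.
Series current: I = V1/(R1 + R2) = 24/(1000 + 200) = 24/1200 = 0.02 A
V_R2 = I × R2 = V1 × R2/(R1 + R2) = 24 × 200/1200 = 4 V

Final answer: 4 V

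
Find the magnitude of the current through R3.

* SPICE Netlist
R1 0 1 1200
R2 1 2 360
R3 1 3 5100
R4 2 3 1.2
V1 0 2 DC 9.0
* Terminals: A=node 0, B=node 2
Nodal analysis, taking node 2 as the 0 V reference.
Source V1 fixes V_0 = 9 V.
KCL at each unknown node (sum of currents leaving = 0; resistances in Ω):
  Node 1: (V_1 - 9)/1200 + (V_1 - 0)/360 + (V_1 - V_3)/5100 = 0
  Node 3: (V_3 - V_1)/5100 + (V_3 - 0)/1.2 = 0
Collecting terms (coefficients in siemens):
  0.003807·V_1 - 0.0001961·V_3 = 0.0075
  0.8335·V_3 - 0.0001961·V_1 = 0
Determinant D = (0.003807)(0.8335) - (-0.0001961)(-0.0001961) = 0.003173
V_1 = [(0.0075)(0.8335) - (-0.0001961)(0)]/D = 1.97 V
V_3 = [(0.003807)(0) - (0.0075)(-0.0001961)]/D = 0.0004634 V
I_R3 = (V_1 - V_3)/R3 = (1.97 - 0.0004634)/5100 = 0.0003862 A
|I_R3| = 0.0003862 A

Final answer: |I_R3| = 0.0003862 A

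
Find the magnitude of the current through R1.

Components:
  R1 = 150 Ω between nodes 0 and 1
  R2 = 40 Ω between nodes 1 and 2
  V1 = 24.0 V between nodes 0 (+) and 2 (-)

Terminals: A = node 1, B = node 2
Nodal analysis, taking node 2 as the 0 V reference.
Source V1 fixes V_0 = 24 V.
KCL at each unknown node (sum of currents leaving = 0; resistances in Ω):
  Node 1: (V_1 - 24)/150 + (V_1 - 0)/40 = 0
Collecting terms: 0.03167 × V_1 = 0.16  =>  V_1 = 5.053 V
I_R1 = (V_0 - V_1)/R1 = (24 - 5.053)/150 = 0.1263 A
|I_R1| = 0.1263 A

Final answer: |I_R1| = 0.1263 A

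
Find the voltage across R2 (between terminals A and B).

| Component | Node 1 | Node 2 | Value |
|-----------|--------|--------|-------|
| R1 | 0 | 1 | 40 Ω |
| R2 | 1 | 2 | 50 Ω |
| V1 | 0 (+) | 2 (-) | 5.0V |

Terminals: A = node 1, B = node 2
R1 and R2 are in series across V1 (node 0 → node 1 → node 2), and the output A–B is taken across R2, so this is a voltage divider.
Series current: I = V1/(R1 + R2) = 5/(40 + 50) = 5/90 = 0.05556 A
V_R2 = I × R2 = V1 × R2/(R1 + R2) = 5 × 50/90 = 2.778 V

Final answer: 2.778 V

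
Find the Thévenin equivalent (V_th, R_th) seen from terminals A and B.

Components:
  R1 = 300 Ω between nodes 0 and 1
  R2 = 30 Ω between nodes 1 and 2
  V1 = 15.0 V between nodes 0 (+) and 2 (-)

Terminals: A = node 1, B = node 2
Step 1 — V_th is the open-circuit voltage V_A - V_B (nothing connected across the terminals).
Nodal analysis, taking node 2 as the 0 V reference.
Source V1 fixes V_0 = 15 V.
KCL at each unknown node (sum of currents leaving = 0; resistances in Ω):
  Node 1: (V_1 - 15)/300 + (V_1 - 0)/30 = 0
Collecting terms: 0.03667 × V_1 = 0.05  =>  V_1 = 1.364 V
V_th = V_1 - V_2 = 1.364 - 0 = 1.364 V
Step 2 — R_th: zero the source — replace V1 by a short circuit (node 2 merges into node 0) — and find the resistance seen between A (node 1) and B (node 0).
Reduce the network between node 1 (A) and node 0 (B) by series/parallel combination:
  Rp1 = R1 ‖ R2 (parallel, both between nodes 0 and 1) = 1/(1/300 + 1/30) = 27.27 Ω
R_th = 27.27 Ω

Final answer: V_th = 1.364 V, R_th = 27.27 Ω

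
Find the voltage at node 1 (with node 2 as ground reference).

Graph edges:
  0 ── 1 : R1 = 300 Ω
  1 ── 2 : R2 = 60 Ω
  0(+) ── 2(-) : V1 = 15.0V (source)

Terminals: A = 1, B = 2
Nodal analysis, taking node 2 as the 0 V reference.
Source V1 fixes V_0 = 15 V.
KCL at each unknown node (sum of currents leaving = 0; resistances in Ω):
  Node 1: (V_1 - 15)/300 + (V_1 - 0)/60 = 0
Collecting terms: 0.02 × V_1 = 0.05  =>  V_1 = 2.5 V
The requested potential is V_1 = 2.5 V.

Final answer: V_1 = 2.5 V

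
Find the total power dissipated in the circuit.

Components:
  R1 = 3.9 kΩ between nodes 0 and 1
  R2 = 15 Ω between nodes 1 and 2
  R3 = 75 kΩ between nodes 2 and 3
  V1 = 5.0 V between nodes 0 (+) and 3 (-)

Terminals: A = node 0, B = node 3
Nodal analysis, taking node 3 as the 0 V reference.
Source V1 fixes V_0 = 5 V.
KCL at each unknown node (sum of currents leaving = 0; resistances in Ω):
  Node 1: (V_1 - 5)/3900 + (V_1 - V_2)/15 = 0
  Node 2: (V_2 - V_1)/15 + (V_2 - 0)/75000 = 0
Collecting terms (coefficients in siemens):
  0.06692·V_1 - 0.06667·V_2 = 0.001282
  0.06668·V_2 - 0.06667·V_1 = 0
Determinant D = (0.06692)(0.06668) - (-0.06667)(-0.06667) = 0.00001799
V_1 = [(0.001282)(0.06668) - (-0.06667)(0)]/D = 4.753 V
V_2 = [(0.06692)(0) - (0.001282)(-0.06667)]/D = 4.752 V
Power in each resistor, P = (ΔV)²/R:
  P_R1 = (5 - 4.753)²/3900 = 0.00001566 W
  P_R2 = (4.753 - 4.752)²/15 = 0.00000006022 W
  P_R3 = (4.752 - 0)²/75000 = 0.0003011 W
P_total = P_R1 + P_R2 + P_R3 = 0.0003168 W

Final answer: 0.0003168 W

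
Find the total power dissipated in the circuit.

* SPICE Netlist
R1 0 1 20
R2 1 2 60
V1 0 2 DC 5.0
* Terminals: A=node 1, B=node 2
Nodal analysis, taking node 2 as the 0 V reference.
Source V1 fixes V_0 = 5 V.
KCL at each unknown node (sum of currents leaving = 0; resistances in Ω):
  Node 1: (V_1 - 5)/20 + (V_1 - 0)/60 = 0
Collecting terms: 0.06667 × V_1 = 0.25  =>  V_1 = 3.75 V
Power in each resistor, P = (ΔV)²/R:
  P_R1 = (5 - 3.75)²/20 = 0.07812 W
  P_R2 = (3.75 - 0)²/60 = 0.2344 W
P_total = P_R1 + P_R2 = 0.3125 W

Final answer: 0.3125 W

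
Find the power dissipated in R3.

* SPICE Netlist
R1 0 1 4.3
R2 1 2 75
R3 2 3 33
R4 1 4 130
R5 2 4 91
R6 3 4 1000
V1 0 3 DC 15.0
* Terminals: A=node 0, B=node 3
Nodal analysis, taking node 3 as the 0 V reference.
Source V1 fixes V_0 = 15 V.
KCL at each unknown node (sum of currents leaving = 0; resistances in Ω):
  Node 1: (V_1 - 15)/4.3 + (V_1 - V_2)/75 + (V_1 - V_4)/130 = 0
  Node 2: (V_2 - V_1)/75 + (V_2 - 0)/33 + (V_2 - V_4)/91 = 0
  Node 4: (V_4 - V_1)/130 + (V_4 - V_2)/91 + (V_4 - 0)/1000 = 0
Collecting terms (coefficients in siemens):
  0.2536·V_1 - 0.01333·V_2 - 0.007692·V_4 = 3.488
  0.05463·V_2 - 0.01333·V_1 - 0.01099·V_4 = 0
  0.01968·V_4 - 0.007692·V_1 - 0.01099·V_2 = 0
Solving these 3 simultaneous equations (Gaussian elimination) gives:
  V_1 = 14.29 V, V_2 = 5.194 V, V_4 = 8.484 V
I_R3 = (V_2 - V_3)/R3 = (5.194 - 0)/33 = 0.1574 A
P_R3 = I_R3² × R3 = (0.1574)² × 33 = 0.8175 W

Final answer: 0.8175 W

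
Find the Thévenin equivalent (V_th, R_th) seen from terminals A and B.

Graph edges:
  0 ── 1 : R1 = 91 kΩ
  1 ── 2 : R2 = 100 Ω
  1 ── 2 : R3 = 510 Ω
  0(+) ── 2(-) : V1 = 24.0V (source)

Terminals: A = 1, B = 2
Step 1 — V_th is the open-circuit voltage V_A - V_B (nothing connected across the terminals).
Nodal analysis, taking node 2 as the 0 V reference.
Source V1 fixes V_0 = 24 V.
KCL at each unknown node (sum of currents leaving = 0; resistances in Ω):
  Node 1: (V_1 - 24)/91000 + (V_1 - 0)/100 + (V_1 - 0)/510 = 0
Collecting terms: 0.01197 × V_1 = 0.0002637  =>  V_1 = 0.02203 V
V_th = V_1 - V_2 = 0.02203 - 0 = 0.02203 V
Step 2 — R_th: zero the source — replace V1 by a short circuit (node 2 merges into node 0) — and find the resistance seen between A (node 1) and B (node 0).
Reduce the network between node 1 (A) and node 0 (B) by series/parallel combination:
  Rp1 = R1 ‖ R2 ‖ R3 (parallel, all between nodes 0 and 1) = 1/(1/91000 + 1/100 + 1/510) = 83.53 Ω
R_th = 83.53 Ω

Final answer: V_th = 0.02203 V, R_th = 83.53 Ω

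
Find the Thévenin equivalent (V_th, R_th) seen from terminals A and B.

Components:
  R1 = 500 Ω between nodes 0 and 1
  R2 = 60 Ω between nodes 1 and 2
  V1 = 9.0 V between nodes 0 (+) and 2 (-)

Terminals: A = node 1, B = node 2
Step 1 — V_th is the open-circuit voltage V_A - V_B (nothing connected across the terminals).
Nodal analysis, taking node 2 as the 0 V reference.
Source V1 fixes V_0 = 9 V.
KCL at each unknown node (sum of currents leaving = 0; resistances in Ω):
  Node 1: (V_1 - 9)/500 + (V_1 - 0)/60 = 0
Collecting terms: 0.01867 × V_1 = 0.018  =>  V_1 = 0.9643 V
V_th = V_1 - V_2 = 0.9643 - 0 = 0.9643 V
Step 2 — R_th: zero the source — replace V1 by a short circuit (node 2 merges into node 0) — and find the resistance seen between A (node 1) and B (node 0).
Reduce the network between node 1 (A) and node 0 (B) by series/parallel combination:
  Rp1 = R1 ‖ R2 (parallel, both between nodes 0 and 1) = 1/(1/500 + 1/60) = 53.57 Ω
R_th = 53.57 Ω

Final answer: V_th = 0.9643 V, R_th = 53.57 Ω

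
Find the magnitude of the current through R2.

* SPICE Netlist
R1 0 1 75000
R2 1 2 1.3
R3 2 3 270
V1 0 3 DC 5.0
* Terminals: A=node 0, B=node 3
Nodal analysis, taking node 3 as the 0 V reference.
Source V1 fixes V_0 = 5 V.
KCL at each unknown node (sum of currents leaving = 0; resistances in Ω):
  Node 1: (V_1 - 5)/75000 + (V_1 - V_2)/1.3 = 0
  Node 2: (V_2 - V_1)/1.3 + (V_2 - 0)/270 = 0
Collecting terms (coefficients in siemens):
  0.7692·V_1 - 0.7692·V_2 = 0.00006667
  0.7729·V_2 - 0.7692·V_1 = 0
Determinant D = (0.7692)(0.7729) - (-0.7692)(-0.7692) = 0.002859
V_1 = [(0.00006667)(0.7729) - (-0.7692)(0)]/D = 0.01802 V
V_2 = [(0.7692)(0) - (0.00006667)(-0.7692)]/D = 0.01794 V
I_R2 = (V_1 - V_2)/R2 = (0.01802 - 0.01794)/1.3 = 0.00006643 A
|I_R2| = 0.00006643 A

Final answer: |I_R2| = 6.643e-05 A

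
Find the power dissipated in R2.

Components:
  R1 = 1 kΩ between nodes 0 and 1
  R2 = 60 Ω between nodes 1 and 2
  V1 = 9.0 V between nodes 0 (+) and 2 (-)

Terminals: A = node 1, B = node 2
Nodal analysis, taking node 2 as the 0 V reference.
Source V1 fixes V_0 = 9 V.
KCL at each unknown node (sum of currents leaving = 0; resistances in Ω):
  Node 1: (V_1 - 9)/1000 + (V_1 - 0)/60 = 0
Collecting terms: 0.01767 × V_1 = 0.009  =>  V_1 = 0.5094 V
I_R2 = (V_1 - V_2)/R2 = (0.5094 - 0)/60 = 0.008491 A
P_R2 = I_R2² × R2 = (0.008491)² × 60 = 0.004325 W

Final answer: 0.004325 W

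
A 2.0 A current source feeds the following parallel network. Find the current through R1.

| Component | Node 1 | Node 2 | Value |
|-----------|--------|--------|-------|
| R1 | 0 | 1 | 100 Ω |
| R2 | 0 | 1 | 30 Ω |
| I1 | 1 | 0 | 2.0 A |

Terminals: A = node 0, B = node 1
All resistors sit directly between nodes 0 and 1, so they are in parallel and share one voltage V; the full source current 2 A splits among them.
1/R_par = 1/100 + 1/30 = 0.04333 S  =>  R_par = 23.08 Ω
V = I × R_par = 2 × 23.08 = 46.15 V
I_R1 = V/R1 = 46.15/100 = 0.4615 A

Final answer: 0.4615 A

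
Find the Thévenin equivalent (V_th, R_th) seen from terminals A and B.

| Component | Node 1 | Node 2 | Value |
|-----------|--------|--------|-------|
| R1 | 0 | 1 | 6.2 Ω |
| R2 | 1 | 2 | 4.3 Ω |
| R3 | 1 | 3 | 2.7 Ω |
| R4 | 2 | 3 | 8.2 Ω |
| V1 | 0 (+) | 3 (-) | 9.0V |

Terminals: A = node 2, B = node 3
Step 1 — V_th is the open-circuit voltage V_A - V_B (nothing connected across the terminals).
Nodal analysis, taking node 3 as the 0 V reference.
Source V1 fixes V_0 = 9 V.
KCL at each unknown node (sum of currents leaving = 0; resistances in Ω):
  Node 1: (V_1 - 9)/6.2 + (V_1 - V_2)/4.3 + (V_1 - 0)/2.7 = 0
  Node 2: (V_2 - V_1)/4.3 + (V_2 - 0)/8.2 = 0
Collecting terms (coefficients in siemens):
  0.7642·V_1 - 0.2326·V_2 = 1.452
  0.3545·V_2 - 0.2326·V_1 = 0
Determinant D = (0.7642)(0.3545) - (-0.2326)(-0.2326) = 0.2168
V_1 = [(1.452)(0.3545) - (-0.2326)(0)]/D = 2.373 V
V_2 = [(0.7642)(0) - (1.452)(-0.2326)]/D = 1.557 V
V_th = V_2 - V_3 = 1.557 - 0 = 1.557 V
Step 2 — R_th: zero the source — replace V1 by a short circuit (node 3 merges into node 0) — and find the resistance seen between A (node 2) and B (node 0).
Reduce the network between node 2 (A) and node 0 (B) by series/parallel combination:
  Rp1 = R1 ‖ R3 (parallel, both between nodes 0 and 1) = 1/(1/6.2 + 1/2.7) = 1.881 Ω
  Rs1 = R2 + Rp1 (series, joined only at node 1) = 4.3 + 1.881 = 6.181 Ω
  Rp2 = R4 ‖ Rs1 (parallel, both between nodes 0 and 2) = 1/(1/8.2 + 1/6.181) = 3.524 Ω
R_th = 3.524 Ω

Final answer: V_th = 1.557 V, R_th = 3.524 Ω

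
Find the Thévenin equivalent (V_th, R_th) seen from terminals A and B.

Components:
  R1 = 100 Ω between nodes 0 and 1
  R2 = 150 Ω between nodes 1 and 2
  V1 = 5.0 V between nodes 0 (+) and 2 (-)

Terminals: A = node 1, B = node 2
Step 1 — V_th is the open-circuit voltage V_A - V_B (nothing connected across the terminals).
Nodal analysis, taking node 2 as the 0 V reference.
Source V1 fixes V_0 = 5 V.
KCL at each unknown node (sum of currents leaving = 0; resistances in Ω):
  Node 1: (V_1 - 5)/100 + (V_1 - 0)/150 = 0
Collecting terms: 0.01667 × V_1 = 0.05  =>  V_1 = 3 V
V_th = V_1 - V_2 = 3 - 0 = 3 V
Step 2 — R_th: zero the source — replace V1 by a short circuit (node 2 merges into node 0) — and find the resistance seen between A (node 1) and B (node 0).
Reduce the network between node 1 (A) and node 0 (B) by series/parallel combination:
  Rp1 = R1 ‖ R2 (parallel, both between nodes 0 and 1) = 1/(1/100 + 1/150) = 60 Ω
R_th = 60 Ω

Final answer: V_th = 3 V, R_th = 60 Ω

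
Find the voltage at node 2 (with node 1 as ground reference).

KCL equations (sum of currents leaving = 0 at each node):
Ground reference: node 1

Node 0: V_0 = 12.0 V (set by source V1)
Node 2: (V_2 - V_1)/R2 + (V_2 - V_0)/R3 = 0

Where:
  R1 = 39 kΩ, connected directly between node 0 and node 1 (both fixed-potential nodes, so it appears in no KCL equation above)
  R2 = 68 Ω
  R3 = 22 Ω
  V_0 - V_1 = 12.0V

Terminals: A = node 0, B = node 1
Nodal analysis, taking node 1 as the 0 V reference.
Source V1 fixes V_0 = 12 V.
KCL at each unknown node (sum of currents leaving = 0; resistances in Ω):
  Node 2: (V_2 - 0)/68 + (V_2 - 12)/22 = 0
Collecting terms: 0.06016 × V_2 = 0.5455  =>  V_2 = 9.067 V
The requested potential is V_2 = 9.067 V.

Final answer: V_2 = 9.067 V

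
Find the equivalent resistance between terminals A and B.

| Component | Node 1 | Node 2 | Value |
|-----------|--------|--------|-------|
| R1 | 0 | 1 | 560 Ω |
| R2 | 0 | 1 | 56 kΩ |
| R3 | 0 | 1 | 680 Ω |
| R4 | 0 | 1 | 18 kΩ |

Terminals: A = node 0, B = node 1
Reduce the network between node 0 (A) and node 1 (B) by series/parallel combination:
  Rp1 = R1 ‖ R2 ‖ R3 ‖ R4 (parallel, all between nodes 0 and 1) = 1/(1/560 + 1/56000 + 1/680 + 1/18000) = 300.3 Ω
R_eq = 300.3 Ω

Final answer: 300.3 Ω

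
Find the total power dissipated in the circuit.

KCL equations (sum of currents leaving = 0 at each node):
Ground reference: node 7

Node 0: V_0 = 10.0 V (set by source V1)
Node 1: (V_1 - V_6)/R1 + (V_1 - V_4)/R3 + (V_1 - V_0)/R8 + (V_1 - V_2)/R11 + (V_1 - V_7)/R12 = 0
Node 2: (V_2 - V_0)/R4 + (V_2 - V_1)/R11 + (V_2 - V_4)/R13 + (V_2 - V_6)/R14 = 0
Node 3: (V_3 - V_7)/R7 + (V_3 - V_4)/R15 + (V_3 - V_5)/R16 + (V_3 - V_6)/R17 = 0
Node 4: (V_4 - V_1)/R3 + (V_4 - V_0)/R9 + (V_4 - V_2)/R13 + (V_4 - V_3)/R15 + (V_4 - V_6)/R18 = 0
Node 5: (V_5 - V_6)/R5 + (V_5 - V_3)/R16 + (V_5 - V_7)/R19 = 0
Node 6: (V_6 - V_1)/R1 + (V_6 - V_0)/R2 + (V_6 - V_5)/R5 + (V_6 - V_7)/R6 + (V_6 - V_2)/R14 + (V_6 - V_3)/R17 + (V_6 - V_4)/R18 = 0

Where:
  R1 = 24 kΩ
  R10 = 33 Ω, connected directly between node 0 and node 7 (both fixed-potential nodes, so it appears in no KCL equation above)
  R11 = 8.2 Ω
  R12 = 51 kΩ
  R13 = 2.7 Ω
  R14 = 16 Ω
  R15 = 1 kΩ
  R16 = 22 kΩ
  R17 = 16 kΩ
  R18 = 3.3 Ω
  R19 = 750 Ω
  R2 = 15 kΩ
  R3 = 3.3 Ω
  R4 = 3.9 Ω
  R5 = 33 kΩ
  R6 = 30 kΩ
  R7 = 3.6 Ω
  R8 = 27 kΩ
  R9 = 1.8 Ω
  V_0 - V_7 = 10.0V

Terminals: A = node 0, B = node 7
Nodal analysis, taking node 7 as the 0 V reference.
Source V1 fixes V_0 = 10 V.
KCL at each unknown node (sum of currents leaving = 0; resistances in Ω):
  Node 1: (V_1 - V_6)/24000 + (V_1 - V_4)/3.3 + (V_1 - 10)/27000 + (V_1 - V_2)/8.2 + (V_1 - 0)/51000 = 0
  Node 2: (V_2 - 10)/3.9 + (V_2 - V_1)/8.2 + (V_2 - V_4)/2.7 + (V_2 - V_6)/16 = 0
  Node 3: (V_3 - 0)/3.6 + (V_3 - V_4)/1000 + (V_3 - V_5)/22000 + (V_3 - V_6)/16000 = 0
  Node 4: (V_4 - V_1)/3.3 + (V_4 - 10)/1.8 + (V_4 - V_2)/2.7 + (V_4 - V_3)/1000 + (V_4 - V_6)/3.3 = 0
  Node 5: (V_5 - V_6)/33000 + (V_5 - V_3)/22000 + (V_5 - 0)/750 = 0
  Node 6: (V_6 - V_1)/24000 + (V_6 - 10)/15000 + (V_6 - V_5)/33000 + (V_6 - 0)/30000 + (V_6 - V_2)/16 + (V_6 - V_3)/16000 + (V_6 - V_4)/3.3 = 0
Collecting terms (coefficients in siemens):
  0.4251·V_1 - 0.122·V_2 - 0.303·V_4 - 0.00004167·V_6 = 0.0003704
  0.8112·V_2 - 0.122·V_1 - 0.3704·V_4 - 0.0625·V_6 = 2.564
  0.2789·V_3 - 0.001·V_4 - 0.00004545·V_5 - 0.0000625·V_6 = 0
  1.533·V_4 - 0.303·V_1 - 0.3704·V_2 - 0.001·V_3 - 0.303·V_6 = 5.556
  0.001409·V_5 - 0.00004545·V_3 - 0.0000303·V_6 = 0
  0.3658·V_6 - 0.00004167·V_1 - 0.0625·V_2 - 0.0000625·V_3 - 0.303·V_4 - 0.0000303·V_5 = 0.0006667
Solving these 6 simultaneous equations (Gaussian elimination) gives:
  V_1 = 9.985 V, V_2 = 9.989 V, V_3 = 0.03807 V, V_4 = 9.984 V
  V_5 = 0.2159 V, V_6 = 9.982 V
Power in each resistor, P = (ΔV)²/R:
  P_R1 = (9.985 - 9.982)²/24000 = 0.0000000005164 W
  P_R2 = (10 - 9.982)²/15000 = 0.00000002196 W
  P_R3 = (9.985 - 9.984)²/3.3 = 0.0000002649 W
  P_R4 = (10 - 9.989)²/3.9 = 0.00002937 W
  P_R5 = (0.2159 - 9.982)²/33000 = 0.00289 W
  P_R6 = (9.982 - 0)²/30000 = 0.003321 W
  P_R7 = (0.03807 - 0)²/3.6 = 0.0004027 W
  P_R8 = (10 - 9.985)²/27000 = 0.000000007925 W
  P_R9 = (10 - 9.984)²/1.8 = 0.0001346 W
  P_R10 = (10 - 0)²/33 = 3.03 W
  P_R11 = (9.985 - 9.989)²/8.2 = 0.000001879 W
  P_R12 = (9.985 - 0)²/51000 = 0.001955 W
  P_R13 = (9.989 - 9.984)²/2.7 = 0.00000875 W
  P_R14 = (9.989 - 9.982)²/16 = 0.000003465 W
  P_R15 = (0.03807 - 9.984)²/1000 = 0.09893 W
  P_R16 = (0.03807 - 0.2159)²/22000 = 0.000001437 W
  P_R17 = (0.03807 - 9.982)²/16000 = 0.00618 W
  P_R18 = (9.984 - 9.982)²/3.3 = 0.000002025 W
  P_R19 = (0.2159 - 0)²/750 = 0.00006215 W
P_total = P_R1 + P_R2 + P_R3 + P_R4 + P_R5 + P_R6 + P_R7 + P_R8 + P_R9 + P_R10 + P_R11 + P_R12 + P_R13 + P_R14 + P_R15 + P_R16 + P_R17 + P_R18 + P_R19 = 3.144 W

Final answer: 3.144 W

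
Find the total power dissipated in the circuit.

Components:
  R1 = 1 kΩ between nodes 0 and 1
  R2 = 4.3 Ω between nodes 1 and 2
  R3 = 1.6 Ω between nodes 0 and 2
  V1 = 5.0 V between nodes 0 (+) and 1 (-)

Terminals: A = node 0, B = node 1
Nodal analysis, taking node 1 as the 0 V reference.
Source V1 fixes V_0 = 5 V.
KCL at each unknown node (sum of currents leaving = 0; resistances in Ω):
  Node 2: (V_2 - 0)/4.3 + (V_2 - 5)/1.6 = 0
Collecting terms: 0.8576 × V_2 = 3.125  =>  V_2 = 3.644 V
Power in each resistor, P = (ΔV)²/R:
  P_R1 = (5 - 0)²/1000 = 0.025 W
  P_R2 = (0 - 3.644)²/4.3 = 3.088 W
  P_R3 = (5 - 3.644)²/1.6 = 1.149 W
P_total = P_R1 + P_R2 + P_R3 = 4.262 W

Final answer: 4.262 W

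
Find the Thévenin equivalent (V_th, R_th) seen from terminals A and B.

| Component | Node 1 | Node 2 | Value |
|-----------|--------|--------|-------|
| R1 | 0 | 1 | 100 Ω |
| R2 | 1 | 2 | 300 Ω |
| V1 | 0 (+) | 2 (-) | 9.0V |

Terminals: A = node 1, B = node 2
Step 1 — V_th is the open-circuit voltage V_A - V_B (nothing connected across the terminals).
Nodal analysis, taking node 2 as the 0 V reference.
Source V1 fixes V_0 = 9 V.
KCL at each unknown node (sum of currents leaving = 0; resistances in Ω):
  Node 1: (V_1 - 9)/100 + (V_1 - 0)/300 = 0
Collecting terms: 0.01333 × V_1 = 0.09  =>  V_1 = 6.75 V
V_th = V_1 - V_2 = 6.75 - 0 = 6.75 V
Step 2 — R_th: zero the source — replace V1 by a short circuit (node 2 merges into node 0) — and find the resistance seen between A (node 1) and B (node 0).
Reduce the network between node 1 (A) and node 0 (B) by series/parallel combination:
  Rp1 = R1 ‖ R2 (parallel, both between nodes 0 and 1) = 1/(1/100 + 1/300) = 75 Ω
R_th = 75 Ω

Final answer: V_th = 6.75 V, R_th = 75 Ω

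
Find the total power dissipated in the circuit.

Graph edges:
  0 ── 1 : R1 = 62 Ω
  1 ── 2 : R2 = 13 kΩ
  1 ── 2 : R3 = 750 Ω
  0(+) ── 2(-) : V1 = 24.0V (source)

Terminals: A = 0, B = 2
Nodal analysis, taking node 2 as the 0 V reference.
Source V1 fixes V_0 = 24 V.
KCL at each unknown node (sum of currents leaving = 0; resistances in Ω):
  Node 1: (V_1 - 24)/62 + (V_1 - 0)/13000 + (V_1 - 0)/750 = 0
Collecting terms: 0.01754 × V_1 = 0.3871  =>  V_1 = 22.07 V
Power in each resistor, P = (ΔV)²/R:
  P_R1 = (24 - 22.07)²/62 = 0.06006 W
  P_R2 = (22.07 - 0)²/13000 = 0.03747 W
  P_R3 = (22.07 - 0)²/750 = 0.6495 W
P_total = P_R1 + P_R2 + P_R3 = 0.747 W

Final answer: 0.747 W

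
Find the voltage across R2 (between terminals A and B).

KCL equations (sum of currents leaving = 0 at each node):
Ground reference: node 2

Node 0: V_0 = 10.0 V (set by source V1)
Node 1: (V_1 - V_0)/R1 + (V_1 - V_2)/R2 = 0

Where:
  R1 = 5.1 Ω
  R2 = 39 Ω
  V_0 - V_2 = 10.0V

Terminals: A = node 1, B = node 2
R1 and R2 are in series across V1 (node 0 → node 1 → node 2), and the output A–B is taken across R2, so this is a voltage divider.
Series current: I = V1/(R1 + R2) = 10/(5.1 + 39) = 10/44.1 = 0.2268 A
V_R2 = I × R2 = V1 × R2/(R1 + R2) = 10 × 39/44.1 = 8.844 V

Final answer: 8.844 V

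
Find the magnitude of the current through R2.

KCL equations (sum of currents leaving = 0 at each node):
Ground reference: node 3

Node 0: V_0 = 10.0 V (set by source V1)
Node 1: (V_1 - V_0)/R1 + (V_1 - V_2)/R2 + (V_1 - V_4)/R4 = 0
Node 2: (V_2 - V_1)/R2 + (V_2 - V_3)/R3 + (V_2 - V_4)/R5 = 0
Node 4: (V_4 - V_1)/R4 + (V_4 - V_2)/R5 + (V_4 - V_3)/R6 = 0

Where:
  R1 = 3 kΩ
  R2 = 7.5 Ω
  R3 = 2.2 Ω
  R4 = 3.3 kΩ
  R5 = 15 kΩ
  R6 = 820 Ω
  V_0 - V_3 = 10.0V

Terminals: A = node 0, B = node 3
Nodal analysis, taking node 3 as the 0 V reference.
Source V1 fixes V_0 = 10 V.
KCL at each unknown node (sum of currents leaving = 0; resistances in Ω):
  Node 1: (V_1 - 10)/3000 + (V_1 - V_2)/7.5 + (V_1 - V_4)/3300 = 0
  Node 2: (V_2 - V_1)/7.5 + (V_2 - 0)/2.2 + (V_2 - V_4)/15000 = 0
  Node 4: (V_4 - V_1)/3300 + (V_4 - V_2)/15000 + (V_4 - 0)/820 = 0
Collecting terms (coefficients in siemens):
  0.134·V_1 - 0.1333·V_2 - 0.000303·V_4 = 0.003333
  0.5879·V_2 - 0.1333·V_1 - 0.00006667·V_4 = 0
  0.001589·V_4 - 0.000303·V_1 - 0.00006667·V_2 = 0
Solving these 3 simultaneous equations (Gaussian elimination) gives:
  V_1 = 0.03215 V, V_2 = 0.007292 V, V_4 = 0.006437 V
I_R2 = (V_1 - V_2)/R2 = (0.03215 - 0.007292)/7.5 = 0.003315 A
|I_R2| = 0.003315 A

Final answer: |I_R2| = 0.003315 A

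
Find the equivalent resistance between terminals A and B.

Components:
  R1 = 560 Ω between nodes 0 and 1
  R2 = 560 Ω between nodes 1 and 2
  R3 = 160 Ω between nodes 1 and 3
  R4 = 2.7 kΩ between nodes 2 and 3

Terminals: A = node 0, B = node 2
Reduce the network between node 0 (A) and node 2 (B) by series/parallel combination:
  Rs1 = R3 + R4 (series, joined only at node 3) = 160 + 2700 = 2860 Ω
  Rp1 = R2 ‖ Rs1 (parallel, both between nodes 1 and 2) = 1/(1/560 + 1/2860) = 468.3 Ω
  Rs2 = R1 + Rp1 (series, joined only at node 1) = 560 + 468.3 = 1028 Ω
R_eq = 1.028 kΩ

Final answer: 1.028 kΩ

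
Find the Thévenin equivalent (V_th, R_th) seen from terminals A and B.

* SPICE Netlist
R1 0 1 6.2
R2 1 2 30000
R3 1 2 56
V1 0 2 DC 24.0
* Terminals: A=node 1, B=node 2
Step 1 — V_th is the open-circuit voltage V_A - V_B (nothing connected across the terminals).
Nodal analysis, taking node 2 as the 0 V reference.
Source V1 fixes V_0 = 24 V.
KCL at each unknown node (sum of currents leaving = 0; resistances in Ω):
  Node 1: (V_1 - 24)/6.2 + (V_1 - 0)/30000 + (V_1 - 0)/56 = 0
Collecting terms: 0.1792 × V_1 = 3.871  =>  V_1 = 21.6 V
V_th = V_1 - V_2 = 21.6 - 0 = 21.6 V
Step 2 — R_th: zero the source — replace V1 by a short circuit (node 2 merges into node 0) — and find the resistance seen between A (node 1) and B (node 0).
Reduce the network between node 1 (A) and node 0 (B) by series/parallel combination:
  Rp1 = R1 ‖ R2 ‖ R3 (parallel, all between nodes 0 and 1) = 1/(1/6.2 + 1/30000 + 1/56) = 5.581 Ω
R_th = 5.581 Ω

Final answer: V_th = 21.6 V, R_th = 5.581 Ω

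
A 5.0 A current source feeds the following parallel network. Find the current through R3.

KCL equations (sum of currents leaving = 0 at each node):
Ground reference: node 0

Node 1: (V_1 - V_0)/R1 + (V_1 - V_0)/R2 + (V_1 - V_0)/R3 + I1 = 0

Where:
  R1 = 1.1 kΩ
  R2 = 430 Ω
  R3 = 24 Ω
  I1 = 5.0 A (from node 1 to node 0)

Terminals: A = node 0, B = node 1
All resistors sit directly between nodes 0 and 1, so they are in parallel and share one voltage V; the full source current 5 A splits among them.
1/R_par = 1/1100 + 1/430 + 1/24 = 0.0449 S  =>  R_par = 22.27 Ω
V = I × R_par = 5 × 22.27 = 111.4 V
I_R3 = V/R3 = 111.4/24 = 4.64 A

Final answer: 4.64 A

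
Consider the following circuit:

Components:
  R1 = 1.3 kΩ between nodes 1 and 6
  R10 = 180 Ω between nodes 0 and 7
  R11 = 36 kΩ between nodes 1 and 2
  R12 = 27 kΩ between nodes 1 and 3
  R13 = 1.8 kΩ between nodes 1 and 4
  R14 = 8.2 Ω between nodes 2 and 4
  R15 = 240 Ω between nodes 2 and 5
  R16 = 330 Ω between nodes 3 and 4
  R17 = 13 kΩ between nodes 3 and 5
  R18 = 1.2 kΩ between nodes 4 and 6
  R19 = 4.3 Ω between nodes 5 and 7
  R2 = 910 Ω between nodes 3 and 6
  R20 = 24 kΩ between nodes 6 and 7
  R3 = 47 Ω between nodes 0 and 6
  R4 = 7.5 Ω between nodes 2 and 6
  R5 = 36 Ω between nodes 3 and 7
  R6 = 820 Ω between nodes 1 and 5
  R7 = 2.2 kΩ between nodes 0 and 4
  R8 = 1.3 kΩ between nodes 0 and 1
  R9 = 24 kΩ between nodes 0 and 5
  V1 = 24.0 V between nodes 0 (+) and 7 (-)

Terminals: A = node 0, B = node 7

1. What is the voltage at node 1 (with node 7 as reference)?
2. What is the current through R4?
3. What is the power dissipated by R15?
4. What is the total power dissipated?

Nodal analysis, taking node 7 as the 0 V reference.
Source V1 fixes V_0 = 24 V.
KCL at each unknown node (sum of currents leaving = 0; resistances in Ω):
  Node 1: (V_1 - V_6)/1300 + (V_1 - V_5)/820 + (V_1 - 24)/1300 + (V_1 - V_2)/36000 + (V_1 - V_3)/27000 + (V_1 - V_4)/1800 = 0
  Node 2: (V_2 - V_6)/7.5 + (V_2 - V_1)/36000 + (V_2 - V_4)/8.2 + (V_2 - V_5)/240 = 0
  Node 3: (V_3 - V_6)/910 + (V_3 - 0)/36 + (V_3 - V_1)/27000 + (V_3 - V_4)/330 + (V_3 - V_5)/13000 = 0
  Node 4: (V_4 - 24)/2200 + (V_4 - V_1)/1800 + (V_4 - V_2)/8.2 + (V_4 - V_3)/330 + (V_4 - V_6)/1200 = 0
  Node 5: (V_5 - V_1)/820 + (V_5 - 24)/24000 + (V_5 - V_2)/240 + (V_5 - V_3)/13000 + (V_5 - 0)/4.3 = 0
  Node 6: (V_6 - V_1)/1300 + (V_6 - V_3)/910 + (V_6 - 24)/47 + (V_6 - V_2)/7.5 + (V_6 - V_4)/1200 + (V_6 - 0)/24000 = 0
Collecting terms (coefficients in siemens):
  0.003378·V_1 - 0.00002778·V_2 - 0.00003704·V_3 - 0.0005556·V_4 - 0.00122·V_5 - 0.0007692·V_6 = 0.01846
  0.2595·V_2 - 0.00002778·V_1 - 0.122·V_4 - 0.004167·V_5 - 0.1333·V_6 = 0
  0.03202·V_3 - 0.00003704·V_1 - 0.00303·V_4 - 0.00007692·V_5 - 0.001099·V_6 = 0
  0.1268·V_4 - 0.0005556·V_1 - 0.122·V_2 - 0.00303·V_3 - 0.0008333·V_6 = 0.01091
  0.2381·V_5 - 0.00122·V_1 - 0.004167·V_2 - 0.00007692·V_3 = 0.001
  0.1574·V_6 - 0.0007692·V_1 - 0.1333·V_2 - 0.001099·V_3 - 0.0008333·V_4 = 0.5106
Solving these 6 simultaneous equations (Gaussian elimination) gives:
  V_1 = 12.52 V, V_2 = 16.91 V, V_3 = 2.192 V, V_4 = 16.57 V
  V_5 = 0.365 V, V_6 = 17.73 V
Part 1:
  Read off the nodal solution: V_1 = 12.52 V
Part 2:
  I_R4 = (V_2 - V_6)/R4 = (16.91 - 17.73)/7.5 = -0.1105 A
  Magnitude: I_R4 = 0.1105 A
Part 3:
  I_R15 = (V_2 - V_5)/R15 = (16.91 - 0.365)/240 = 0.06892 A
  P_R15 = I_R15² × R15 = (0.06892)² × 240 = 1.14 W
Part 4:
  Power in each resistor, P = (ΔV)²/R:
    P_R1 = (12.52 - 17.73)²/1300 = 0.0209 W
    P_R2 = (2.192 - 17.73)²/910 = 0.2655 W
    P_R3 = (24 - 17.73)²/47 = 0.8351 W
    P_R4 = (16.91 - 17.73)²/7.5 = 0.09157 W
    P_R5 = (2.192 - 0)²/36 = 0.1334 W
    P_R6 = (12.52 - 0.365)²/820 = 0.1802 W
    P_R7 = (24 - 16.57)²/2200 = 0.02512 W
    P_R8 = (24 - 12.52)²/1300 = 0.1013 W
    P_R9 = (24 - 0.365)²/24000 = 0.02328 W
    P_R10 = (24 - 0)²/180 = 3.2 W
    P_R11 = (12.52 - 16.91)²/36000 = 0.000534 W
    P_R12 = (12.52 - 2.192)²/27000 = 0.003952 W
    P_R13 = (12.52 - 16.57)²/1800 = 0.009087 W
    P_R14 = (16.91 - 16.57)²/8.2 = 0.01409 W
    P_R15 = (16.91 - 0.365)²/240 = 1.14 W
    P_R16 = (2.192 - 16.57)²/330 = 0.6261 W
    P_R17 = (2.192 - 0.365)²/13000 = 0.0002567 W
    P_R18 = (16.57 - 17.73)²/1200 = 0.001138 W
    P_R19 = (0.365 - 0)²/4.3 = 0.03097 W
    P_R20 = (17.73 - 0)²/24000 = 0.01311 W
  P_total = P_R1 + P_R2 + P_R3 + P_R4 + P_R5 + P_R6 + P_R7 + P_R8 + P_R9 + P_R10 + P_R11 + P_R12 + P_R13 + P_R14 + P_R15 + P_R16 + P_R17 + P_R18 + P_R19 + P_R20 = 6.716 W

Final answers:
1. V_1 = 12.52 V
2. I_R4 = 0.1105 A
3. P_R15 = 1.14 W
4. P_total = 6.716 W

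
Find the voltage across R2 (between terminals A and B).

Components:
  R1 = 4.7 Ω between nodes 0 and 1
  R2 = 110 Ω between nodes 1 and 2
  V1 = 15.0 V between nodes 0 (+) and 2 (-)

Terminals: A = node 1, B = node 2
R1 and R2 are in series across V1 (node 0 → node 1 → node 2), and the output A–B is taken across R2, so this is a voltage divider.
Series current: I = V1/(R1 + R2) = 15/(4.7 + 110) = 15/114.7 = 0.1308 A
V_R2 = I × R2 = V1 × R2/(R1 + R2) = 15 × 110/114.7 = 14.39 V

Final answer: 14.39 V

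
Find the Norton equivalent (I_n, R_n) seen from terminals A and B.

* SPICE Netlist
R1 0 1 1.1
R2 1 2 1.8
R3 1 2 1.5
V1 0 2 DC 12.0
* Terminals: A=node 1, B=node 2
Find the Thévenin equivalent first; then I_n = V_th/R_th and R_n = R_th.
Step 1 — V_th is the open-circuit voltage V_A - V_B (nothing connected across the terminals).
Nodal analysis, taking node 2 as the 0 V reference.
Source V1 fixes V_0 = 12 V.
KCL at each unknown node (sum of currents leaving = 0; resistances in Ω):
  Node 1: (V_1 - 12)/1.1 + (V_1 - 0)/1.8 + (V_1 - 0)/1.5 = 0
Collecting terms: 2.131 × V_1 = 10.91  =>  V_1 = 5.118 V
V_th = V_1 - V_2 = 5.118 - 0 = 5.118 V
Step 2 — R_th: zero the source — replace V1 by a short circuit (node 2 merges into node 0) — and find the resistance seen between A (node 1) and B (node 0).
Reduce the network between node 1 (A) and node 0 (B) by series/parallel combination:
  Rp1 = R1 ‖ R2 ‖ R3 (parallel, all between nodes 0 and 1) = 1/(1/1.1 + 1/1.8 + 1/1.5) = 0.4692 Ω
R_th = 0.4692 Ω
I_n = V_th/R_th = 5.118/0.4692 = 10.91 A, and R_n = R_th = 0.4692 Ω

Final answer: I_n = 10.91 A, R_n = 0.4692 Ω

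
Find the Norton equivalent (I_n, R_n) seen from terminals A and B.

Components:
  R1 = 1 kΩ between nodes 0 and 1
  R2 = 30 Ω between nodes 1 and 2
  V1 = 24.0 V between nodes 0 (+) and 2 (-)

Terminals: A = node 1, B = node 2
Find the Thévenin equivalent first; then I_n = V_th/R_th and R_n = R_th.
Step 1 — V_th is the open-circuit voltage V_A - V_B (nothing connected across the terminals).
Nodal analysis, taking node 2 as the 0 V reference.
Source V1 fixes V_0 = 24 V.
KCL at each unknown node (sum of currents leaving = 0; resistances in Ω):
  Node 1: (V_1 - 24)/1000 + (V_1 - 0)/30 = 0
Collecting terms: 0.03433 × V_1 = 0.024  =>  V_1 = 0.699 V
V_th = V_1 - V_2 = 0.699 - 0 = 0.699 V
Step 2 — R_th: zero the source — replace V1 by a short circuit (node 2 merges into node 0) — and find the resistance seen between A (node 1) and B (node 0).
Reduce the network between node 1 (A) and node 0 (B) by series/parallel combination:
  Rp1 = R1 ‖ R2 (parallel, both between nodes 0 and 1) = 1/(1/1000 + 1/30) = 29.13 Ω
R_th = 29.13 Ω
I_n = V_th/R_th = 0.699/29.13 = 0.024 A, and R_n = R_th = 29.13 Ω

Final answer: I_n = 0.024 A, R_n = 29.13 Ω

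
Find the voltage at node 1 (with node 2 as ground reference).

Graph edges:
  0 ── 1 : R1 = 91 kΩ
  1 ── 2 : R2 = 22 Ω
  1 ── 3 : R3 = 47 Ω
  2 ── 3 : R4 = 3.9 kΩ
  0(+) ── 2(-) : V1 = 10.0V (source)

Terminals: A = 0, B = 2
Nodal analysis, taking node 2 as the 0 V reference.
Source V1 fixes V_0 = 10 V.
KCL at each unknown node (sum of currents leaving = 0; resistances in Ω):
  Node 1: (V_1 - 10)/91000 + (V_1 - 0)/22 + (V_1 - V_3)/47 = 0
  Node 3: (V_3 - V_1)/47 + (V_3 - 0)/3900 = 0
Collecting terms (coefficients in siemens):
  0.06674·V_1 - 0.02128·V_3 = 0.0001099
  0.02153·V_3 - 0.02128·V_1 = 0
Determinant D = (0.06674)(0.02153) - (-0.02128)(-0.02128) = 0.0009845
V_1 = [(0.0001099)(0.02153) - (-0.02128)(0)]/D = 0.002404 V
V_3 = [(0.06674)(0) - (0.0001099)(-0.02128)]/D = 0.002375 V
The requested potential is V_1 = 0.002404 V.

Final answer: V_1 = 0.002404 V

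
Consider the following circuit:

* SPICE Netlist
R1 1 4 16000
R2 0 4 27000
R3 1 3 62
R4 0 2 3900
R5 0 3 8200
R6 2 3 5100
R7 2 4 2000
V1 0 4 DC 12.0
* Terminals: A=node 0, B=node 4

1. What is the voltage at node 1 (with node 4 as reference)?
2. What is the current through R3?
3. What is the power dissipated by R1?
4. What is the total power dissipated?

Nodal analysis, taking node 4 as the 0 V reference.
Source V1 fixes V_0 = 12 V.
KCL at each unknown node (sum of currents leaving = 0; resistances in Ω):
  Node 1: (V_1 - 0)/16000 + (V_1 - V_3)/62 = 0
  Node 2: (V_2 - 12)/3900 + (V_2 - V_3)/5100 + (V_2 - 0)/2000 = 0
  Node 3: (V_3 - V_1)/62 + (V_3 - 12)/8200 + (V_3 - V_2)/5100 = 0
Collecting terms (coefficients in siemens):
  0.01619·V_1 - 0.01613·V_3 = 0
  0.0009525·V_2 - 0.0001961·V_3 = 0.003077
  0.01645·V_3 - 0.01613·V_1 - 0.0001961·V_2 = 0.001463
Solving these 3 simultaneous equations (Gaussian elimination) gives:
  V_1 = 6.145 V, V_2 = 4.5 V, V_3 = 6.169 V
Part 1:
  Read off the nodal solution: V_1 = 6.145 V
Part 2:
  I_R3 = (V_1 - V_3)/R3 = (6.145 - 6.169)/62 = -0.000384 A
  Magnitude: I_R3 = 0.000384 A
Part 3:
  I_R1 = (V_1 - V_4)/R1 = (6.145 - 0)/16000 = 0.000384 A
  P_R1 = I_R1² × R1 = (0.000384)² × 16000 = 0.00236 W
Part 4:
  Power in each resistor, P = (ΔV)²/R:
    P_R1 = (6.145 - 0)²/16000 = 0.00236 W
    P_R2 = (12 - 0)²/27000 = 0.005333 W
    P_R3 = (6.145 - 6.169)²/62 = 0.000009144 W
    P_R4 = (12 - 4.5)²/3900 = 0.01442 W
    P_R5 = (12 - 6.169)²/8200 = 0.004147 W
    P_R6 = (4.5 - 6.169)²/5100 = 0.0005457 W
    P_R7 = (4.5 - 0)²/2000 = 0.01013 W
  P_total = P_R1 + P_R2 + P_R3 + P_R4 + P_R5 + P_R6 + P_R7 = 0.03694 W

Final answers:
1. V_1 = 6.145 V
2. I_R3 = 0.000384 A
3. P_R1 = 0.00236 W
4. P_total = 0.03694 W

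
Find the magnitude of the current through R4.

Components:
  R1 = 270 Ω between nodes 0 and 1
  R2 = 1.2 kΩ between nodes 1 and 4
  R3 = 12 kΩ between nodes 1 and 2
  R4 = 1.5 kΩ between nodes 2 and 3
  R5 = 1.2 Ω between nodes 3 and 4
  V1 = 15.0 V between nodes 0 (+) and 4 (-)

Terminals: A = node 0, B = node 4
Nodal analysis, taking node 4 as the 0 V reference.
Source V1 fixes V_0 = 15 V.
KCL at each unknown node (sum of currents leaving = 0; resistances in Ω):
  Node 1: (V_1 - 15)/270 + (V_1 - 0)/1200 + (V_1 - V_2)/12000 = 0
  Node 2: (V_2 - V_1)/12000 + (V_2 - V_3)/1500 = 0
  Node 3: (V_3 - V_2)/1500 + (V_3 - 0)/1.2 = 0
Collecting terms (coefficients in siemens):
  0.00462·V_1 - 0.00008333·V_2 = 0.05556
  0.00075·V_2 - 0.00008333·V_1 - 0.0006667·V_3 = 0
  0.834·V_3 - 0.0006667·V_2 = 0
Solving these 3 simultaneous equations (Gaussian elimination) gives:
  V_1 = 12.05 V, V_2 = 1.34 V, V_3 = 0.001071 V
I_R4 = (V_2 - V_3)/R4 = (1.34 - 0.001071)/1500 = 0.0008924 A
|I_R4| = 0.0008924 A

Final answer: |I_R4| = 0.0008924 A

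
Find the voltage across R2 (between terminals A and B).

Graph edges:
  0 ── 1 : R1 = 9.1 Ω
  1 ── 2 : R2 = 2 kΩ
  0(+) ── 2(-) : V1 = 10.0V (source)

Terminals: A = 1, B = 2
R1 and R2 are in series across V1 (node 0 → node 1 → node 2), and the output A–B is taken across R2, so this is a voltage divider.
Series current: I = V1/(R1 + R2) = 10/(9.1 + 2000) = 10/2009 = 0.004977 A
V_R2 = I × R2 = V1 × R2/(R1 + R2) = 10 × 2000/2009 = 9.955 V

Final answer: 9.955 V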